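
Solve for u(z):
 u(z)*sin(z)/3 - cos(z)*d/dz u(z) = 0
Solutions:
 u(z) = C1/cos(z)^(1/3)


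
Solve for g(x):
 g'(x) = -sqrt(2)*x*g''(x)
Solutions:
 g(x) = C1 + C2*x^(1 - sqrt(2)/2)


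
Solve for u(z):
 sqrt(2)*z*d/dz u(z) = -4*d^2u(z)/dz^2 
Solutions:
 u(z) = C1 + C2*erf(2^(3/4)*z/4)


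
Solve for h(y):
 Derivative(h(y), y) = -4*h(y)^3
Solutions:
 h(y) = -sqrt(2)*sqrt(-1/(C1 - 4*y))/2
 h(y) = sqrt(2)*sqrt(-1/(C1 - 4*y))/2


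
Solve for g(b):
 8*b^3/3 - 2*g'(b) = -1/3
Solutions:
 g(b) = C1 + b^4/3 + b/6


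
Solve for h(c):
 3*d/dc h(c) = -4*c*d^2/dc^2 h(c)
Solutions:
 h(c) = C1 + C2*c^(1/4)


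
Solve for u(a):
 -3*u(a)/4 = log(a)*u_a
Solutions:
 u(a) = C1*exp(-3*li(a)/4)


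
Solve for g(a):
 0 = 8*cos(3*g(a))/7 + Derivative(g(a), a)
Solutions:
 8*a/7 - log(sin(3*g(a)) - 1)/6 + log(sin(3*g(a)) + 1)/6 = C1


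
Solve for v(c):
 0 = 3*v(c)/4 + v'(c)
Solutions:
 v(c) = C1*exp(-3*c/4)


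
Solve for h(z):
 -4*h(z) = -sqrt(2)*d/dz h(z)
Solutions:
 h(z) = C1*exp(2*sqrt(2)*z)


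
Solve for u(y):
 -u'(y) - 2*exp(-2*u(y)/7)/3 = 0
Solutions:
 u(y) = 7*log(-sqrt(C1 - 2*y)) - 7*log(21) + 7*log(42)/2
 u(y) = 7*log(C1 - 2*y)/2 - 7*log(21) + 7*log(42)/2


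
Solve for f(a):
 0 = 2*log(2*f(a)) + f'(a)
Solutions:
 Integral(1/(log(_y) + log(2)), (_y, f(a)))/2 = C1 - a


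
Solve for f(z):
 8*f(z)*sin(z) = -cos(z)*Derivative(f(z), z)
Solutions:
 f(z) = C1*cos(z)^8


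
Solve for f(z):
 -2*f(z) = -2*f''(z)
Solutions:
 f(z) = C1*exp(-z) + C2*exp(z)


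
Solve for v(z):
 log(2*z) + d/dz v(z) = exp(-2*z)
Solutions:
 v(z) = C1 - z*log(z) + z*(1 - log(2)) - exp(-2*z)/2


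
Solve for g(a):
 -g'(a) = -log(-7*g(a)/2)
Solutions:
 -Integral(1/(log(-_y) - log(2) + log(7)), (_y, g(a))) = C1 - a


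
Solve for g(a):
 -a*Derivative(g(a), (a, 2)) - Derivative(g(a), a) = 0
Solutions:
 g(a) = C1 + C2*log(a)


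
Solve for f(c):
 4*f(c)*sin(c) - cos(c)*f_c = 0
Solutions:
 f(c) = C1/cos(c)^4


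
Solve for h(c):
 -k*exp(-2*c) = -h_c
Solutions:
 h(c) = C1 - k*exp(-2*c)/2


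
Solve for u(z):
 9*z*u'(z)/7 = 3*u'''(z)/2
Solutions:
 u(z) = C1 + Integral(C2*airyai(6^(1/3)*7^(2/3)*z/7) + C3*airybi(6^(1/3)*7^(2/3)*z/7), z)


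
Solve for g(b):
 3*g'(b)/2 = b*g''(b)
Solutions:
 g(b) = C1 + C2*b^(5/2)


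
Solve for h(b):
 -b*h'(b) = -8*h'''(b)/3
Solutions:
 h(b) = C1 + Integral(C2*airyai(3^(1/3)*b/2) + C3*airybi(3^(1/3)*b/2), b)


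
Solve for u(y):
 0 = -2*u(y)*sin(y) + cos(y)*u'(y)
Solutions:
 u(y) = C1/cos(y)^2


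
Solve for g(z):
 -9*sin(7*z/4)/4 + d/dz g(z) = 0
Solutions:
 g(z) = C1 - 9*cos(7*z/4)/7


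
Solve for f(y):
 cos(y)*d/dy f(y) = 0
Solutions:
 f(y) = C1


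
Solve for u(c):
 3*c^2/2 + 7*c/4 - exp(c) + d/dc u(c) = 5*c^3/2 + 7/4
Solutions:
 u(c) = C1 + 5*c^4/8 - c^3/2 - 7*c^2/8 + 7*c/4 + exp(c)


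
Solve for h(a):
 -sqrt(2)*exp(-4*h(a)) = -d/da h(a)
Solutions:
 h(a) = log(-I*(C1 + 4*sqrt(2)*a)^(1/4))
 h(a) = log(I*(C1 + 4*sqrt(2)*a)^(1/4))
 h(a) = log(-(C1 + 4*sqrt(2)*a)^(1/4))
 h(a) = log(C1 + 4*sqrt(2)*a)/4


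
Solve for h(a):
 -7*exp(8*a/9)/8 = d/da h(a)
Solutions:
 h(a) = C1 - 63*exp(8*a/9)/64


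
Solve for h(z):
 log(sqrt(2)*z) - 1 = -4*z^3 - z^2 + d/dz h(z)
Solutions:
 h(z) = C1 + z^4 + z^3/3 + z*log(z) - 2*z + z*log(2)/2


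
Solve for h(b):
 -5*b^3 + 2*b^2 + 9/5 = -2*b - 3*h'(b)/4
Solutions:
 h(b) = C1 + 5*b^4/3 - 8*b^3/9 - 4*b^2/3 - 12*b/5


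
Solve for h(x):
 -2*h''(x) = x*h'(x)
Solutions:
 h(x) = C1 + C2*erf(x/2)


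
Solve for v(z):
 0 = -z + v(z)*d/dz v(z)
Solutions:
 v(z) = -sqrt(C1 + z^2)
 v(z) = sqrt(C1 + z^2)


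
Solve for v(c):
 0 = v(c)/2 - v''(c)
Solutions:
 v(c) = C1*exp(-sqrt(2)*c/2) + C2*exp(sqrt(2)*c/2)


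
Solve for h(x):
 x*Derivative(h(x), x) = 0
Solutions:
 h(x) = C1


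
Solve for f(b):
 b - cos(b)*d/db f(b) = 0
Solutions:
 f(b) = C1 + Integral(b/cos(b), b)


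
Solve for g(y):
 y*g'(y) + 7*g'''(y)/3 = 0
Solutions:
 g(y) = C1 + Integral(C2*airyai(-3^(1/3)*7^(2/3)*y/7) + C3*airybi(-3^(1/3)*7^(2/3)*y/7), y)


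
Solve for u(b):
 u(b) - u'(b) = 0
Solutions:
 u(b) = C1*exp(b)


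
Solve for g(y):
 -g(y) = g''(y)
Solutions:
 g(y) = C1*sin(y) + C2*cos(y)


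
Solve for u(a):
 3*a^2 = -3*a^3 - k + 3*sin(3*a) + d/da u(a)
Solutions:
 u(a) = C1 + 3*a^4/4 + a^3 + a*k + cos(3*a)


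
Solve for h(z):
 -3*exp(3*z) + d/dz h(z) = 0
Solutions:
 h(z) = C1 + exp(3*z)


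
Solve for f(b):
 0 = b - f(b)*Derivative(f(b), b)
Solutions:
 f(b) = -sqrt(C1 + b^2)
 f(b) = sqrt(C1 + b^2)


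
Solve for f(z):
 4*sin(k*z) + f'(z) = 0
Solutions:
 f(z) = C1 + 4*cos(k*z)/k


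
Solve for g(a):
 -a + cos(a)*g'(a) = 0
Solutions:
 g(a) = C1 + Integral(a/cos(a), a)


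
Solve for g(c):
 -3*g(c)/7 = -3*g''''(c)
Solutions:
 g(c) = C1*exp(-7^(3/4)*c/7) + C2*exp(7^(3/4)*c/7) + C3*sin(7^(3/4)*c/7) + C4*cos(7^(3/4)*c/7)


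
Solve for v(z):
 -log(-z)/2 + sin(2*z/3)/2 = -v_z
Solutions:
 v(z) = C1 + z*log(-z)/2 - z/2 + 3*cos(2*z/3)/4


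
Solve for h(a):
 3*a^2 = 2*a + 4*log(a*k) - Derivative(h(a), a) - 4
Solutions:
 h(a) = C1 - a^3 + a^2 + 4*a*log(a*k) - 8*a


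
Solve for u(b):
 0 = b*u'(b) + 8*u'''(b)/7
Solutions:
 u(b) = C1 + Integral(C2*airyai(-7^(1/3)*b/2) + C3*airybi(-7^(1/3)*b/2), b)


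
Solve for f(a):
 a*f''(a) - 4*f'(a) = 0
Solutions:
 f(a) = C1 + C2*a^5


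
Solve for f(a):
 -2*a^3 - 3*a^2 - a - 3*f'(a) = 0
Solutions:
 f(a) = C1 - a^4/6 - a^3/3 - a^2/6


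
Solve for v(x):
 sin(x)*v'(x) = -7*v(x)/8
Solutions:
 v(x) = C1*(cos(x) + 1)^(7/16)/(cos(x) - 1)^(7/16)


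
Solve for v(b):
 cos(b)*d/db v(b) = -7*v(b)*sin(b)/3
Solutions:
 v(b) = C1*cos(b)^(7/3)


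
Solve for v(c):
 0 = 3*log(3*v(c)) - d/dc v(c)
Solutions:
 -Integral(1/(log(_y) + log(3)), (_y, v(c)))/3 = C1 - c


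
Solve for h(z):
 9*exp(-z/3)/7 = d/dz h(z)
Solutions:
 h(z) = C1 - 27*exp(-z/3)/7


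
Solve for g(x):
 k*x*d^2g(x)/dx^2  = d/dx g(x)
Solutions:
 g(x) = C1 + x^(((re(k) + 1)*re(k) + im(k)^2)/(re(k)^2 + im(k)^2))*(C2*sin(log(x)*Abs(im(k))/(re(k)^2 + im(k)^2)) + C3*cos(log(x)*im(k)/(re(k)^2 + im(k)^2)))


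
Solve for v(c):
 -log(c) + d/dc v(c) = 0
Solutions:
 v(c) = C1 + c*log(c) - c


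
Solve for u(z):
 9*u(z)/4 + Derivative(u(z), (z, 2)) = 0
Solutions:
 u(z) = C1*sin(3*z/2) + C2*cos(3*z/2)


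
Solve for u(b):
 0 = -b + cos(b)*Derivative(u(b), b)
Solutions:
 u(b) = C1 + Integral(b/cos(b), b)


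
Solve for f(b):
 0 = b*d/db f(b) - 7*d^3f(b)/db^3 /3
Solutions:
 f(b) = C1 + Integral(C2*airyai(3^(1/3)*7^(2/3)*b/7) + C3*airybi(3^(1/3)*7^(2/3)*b/7), b)


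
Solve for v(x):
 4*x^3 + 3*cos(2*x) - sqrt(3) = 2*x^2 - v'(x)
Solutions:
 v(x) = C1 - x^4 + 2*x^3/3 + sqrt(3)*x - 3*sin(2*x)/2


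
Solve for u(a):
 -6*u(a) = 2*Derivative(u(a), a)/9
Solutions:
 u(a) = C1*exp(-27*a)


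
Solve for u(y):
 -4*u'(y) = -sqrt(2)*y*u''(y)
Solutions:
 u(y) = C1 + C2*y^(1 + 2*sqrt(2))


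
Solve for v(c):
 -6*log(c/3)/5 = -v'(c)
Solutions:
 v(c) = C1 + 6*c*log(c)/5 - 6*c*log(3)/5 - 6*c/5


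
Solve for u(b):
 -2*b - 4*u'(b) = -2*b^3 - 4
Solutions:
 u(b) = C1 + b^4/8 - b^2/4 + b


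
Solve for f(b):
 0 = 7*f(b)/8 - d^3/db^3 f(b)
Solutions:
 f(b) = C3*exp(7^(1/3)*b/2) + (C1*sin(sqrt(3)*7^(1/3)*b/4) + C2*cos(sqrt(3)*7^(1/3)*b/4))*exp(-7^(1/3)*b/4)


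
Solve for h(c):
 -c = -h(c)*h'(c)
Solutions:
 h(c) = -sqrt(C1 + c^2)
 h(c) = sqrt(C1 + c^2)


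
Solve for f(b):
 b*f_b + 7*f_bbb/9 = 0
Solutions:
 f(b) = C1 + Integral(C2*airyai(-21^(2/3)*b/7) + C3*airybi(-21^(2/3)*b/7), b)


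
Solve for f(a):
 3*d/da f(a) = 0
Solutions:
 f(a) = C1


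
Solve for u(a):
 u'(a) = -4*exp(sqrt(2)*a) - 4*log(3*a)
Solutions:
 u(a) = C1 - 4*a*log(a) + 4*a*(1 - log(3)) - 2*sqrt(2)*exp(sqrt(2)*a)


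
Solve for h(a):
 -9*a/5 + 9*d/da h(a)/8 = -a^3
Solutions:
 h(a) = C1 - 2*a^4/9 + 4*a^2/5


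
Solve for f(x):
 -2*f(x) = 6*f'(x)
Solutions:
 f(x) = C1*exp(-x/3)


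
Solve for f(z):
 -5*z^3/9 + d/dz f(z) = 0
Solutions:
 f(z) = C1 + 5*z^4/36


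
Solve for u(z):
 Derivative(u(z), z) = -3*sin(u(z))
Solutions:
 u(z) = -acos((-C1 - exp(6*z))/(C1 - exp(6*z))) + 2*pi
 u(z) = acos((-C1 - exp(6*z))/(C1 - exp(6*z)))


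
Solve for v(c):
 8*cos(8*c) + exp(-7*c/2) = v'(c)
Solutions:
 v(c) = C1 + sin(8*c) - 2*exp(-7*c/2)/7


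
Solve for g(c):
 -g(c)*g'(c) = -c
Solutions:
 g(c) = -sqrt(C1 + c^2)
 g(c) = sqrt(C1 + c^2)


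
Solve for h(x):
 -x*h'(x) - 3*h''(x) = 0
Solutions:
 h(x) = C1 + C2*erf(sqrt(6)*x/6)


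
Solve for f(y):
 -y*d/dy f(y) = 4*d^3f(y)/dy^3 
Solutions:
 f(y) = C1 + Integral(C2*airyai(-2^(1/3)*y/2) + C3*airybi(-2^(1/3)*y/2), y)


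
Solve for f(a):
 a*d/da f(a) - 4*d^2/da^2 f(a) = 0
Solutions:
 f(a) = C1 + C2*erfi(sqrt(2)*a/4)


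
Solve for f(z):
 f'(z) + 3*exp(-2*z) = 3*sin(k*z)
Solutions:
 f(z) = C1 + 3*exp(-2*z)/2 - 3*cos(k*z)/k


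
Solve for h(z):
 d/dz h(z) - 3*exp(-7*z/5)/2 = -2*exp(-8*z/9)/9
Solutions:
 h(z) = C1 - 15*exp(-7*z/5)/14 + exp(-8*z/9)/4


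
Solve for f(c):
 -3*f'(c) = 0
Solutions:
 f(c) = C1


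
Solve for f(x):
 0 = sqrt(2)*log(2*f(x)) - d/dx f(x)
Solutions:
 -sqrt(2)*Integral(1/(log(_y) + log(2)), (_y, f(x)))/2 = C1 - x


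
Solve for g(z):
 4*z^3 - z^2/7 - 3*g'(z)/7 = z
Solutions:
 g(z) = C1 + 7*z^4/3 - z^3/9 - 7*z^2/6


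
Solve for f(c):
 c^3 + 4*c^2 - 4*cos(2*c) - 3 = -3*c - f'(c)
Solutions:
 f(c) = C1 - c^4/4 - 4*c^3/3 - 3*c^2/2 + 3*c + 2*sin(2*c)


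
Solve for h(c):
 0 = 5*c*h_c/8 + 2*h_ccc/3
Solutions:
 h(c) = C1 + Integral(C2*airyai(-15^(1/3)*2^(2/3)*c/4) + C3*airybi(-15^(1/3)*2^(2/3)*c/4), c)


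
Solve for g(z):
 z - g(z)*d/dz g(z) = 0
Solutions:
 g(z) = -sqrt(C1 + z^2)
 g(z) = sqrt(C1 + z^2)


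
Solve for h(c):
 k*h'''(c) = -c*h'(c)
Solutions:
 h(c) = C1 + Integral(C2*airyai(c*(-1/k)^(1/3)) + C3*airybi(c*(-1/k)^(1/3)), c)


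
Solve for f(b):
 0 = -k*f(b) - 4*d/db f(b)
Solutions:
 f(b) = C1*exp(-b*k/4)


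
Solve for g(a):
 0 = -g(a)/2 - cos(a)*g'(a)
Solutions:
 g(a) = C1*(sin(a) - 1)^(1/4)/(sin(a) + 1)^(1/4)


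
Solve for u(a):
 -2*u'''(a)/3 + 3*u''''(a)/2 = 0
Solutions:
 u(a) = C1 + C2*a + C3*a^2 + C4*exp(4*a/9)


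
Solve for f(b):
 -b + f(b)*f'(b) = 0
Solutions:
 f(b) = -sqrt(C1 + b^2)
 f(b) = sqrt(C1 + b^2)


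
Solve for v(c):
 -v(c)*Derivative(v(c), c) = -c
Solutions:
 v(c) = -sqrt(C1 + c^2)
 v(c) = sqrt(C1 + c^2)


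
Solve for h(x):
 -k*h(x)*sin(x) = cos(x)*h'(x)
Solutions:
 h(x) = C1*exp(k*log(cos(x)))


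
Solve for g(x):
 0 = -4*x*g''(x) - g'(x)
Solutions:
 g(x) = C1 + C2*x^(3/4)


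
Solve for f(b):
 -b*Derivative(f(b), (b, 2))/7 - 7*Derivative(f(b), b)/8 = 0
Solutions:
 f(b) = C1 + C2/b^(41/8)


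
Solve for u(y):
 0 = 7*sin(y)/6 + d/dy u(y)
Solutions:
 u(y) = C1 + 7*cos(y)/6


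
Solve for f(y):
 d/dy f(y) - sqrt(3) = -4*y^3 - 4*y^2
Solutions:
 f(y) = C1 - y^4 - 4*y^3/3 + sqrt(3)*y


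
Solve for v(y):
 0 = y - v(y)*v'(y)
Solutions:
 v(y) = -sqrt(C1 + y^2)
 v(y) = sqrt(C1 + y^2)


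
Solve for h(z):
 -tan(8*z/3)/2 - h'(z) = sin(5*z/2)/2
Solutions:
 h(z) = C1 + 3*log(cos(8*z/3))/16 + cos(5*z/2)/5


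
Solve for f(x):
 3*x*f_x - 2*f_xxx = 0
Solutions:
 f(x) = C1 + Integral(C2*airyai(2^(2/3)*3^(1/3)*x/2) + C3*airybi(2^(2/3)*3^(1/3)*x/2), x)


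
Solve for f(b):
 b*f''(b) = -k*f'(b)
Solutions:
 f(b) = C1 + b^(1 - re(k))*(C2*sin(log(b)*Abs(im(k))) + C3*cos(log(b)*im(k)))


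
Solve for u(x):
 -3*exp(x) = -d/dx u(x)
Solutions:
 u(x) = C1 + 3*exp(x)


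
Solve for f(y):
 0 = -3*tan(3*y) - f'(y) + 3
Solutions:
 f(y) = C1 + 3*y + log(cos(3*y))


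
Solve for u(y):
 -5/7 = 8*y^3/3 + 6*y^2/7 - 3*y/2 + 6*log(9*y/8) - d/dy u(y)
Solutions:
 u(y) = C1 + 2*y^4/3 + 2*y^3/7 - 3*y^2/4 + 6*y*log(y) - 18*y*log(2) - 37*y/7 + 12*y*log(3)


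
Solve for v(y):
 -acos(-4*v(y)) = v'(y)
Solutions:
 Integral(1/acos(-4*_y), (_y, v(y))) = C1 - y


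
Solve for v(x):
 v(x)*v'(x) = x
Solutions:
 v(x) = -sqrt(C1 + x^2)
 v(x) = sqrt(C1 + x^2)


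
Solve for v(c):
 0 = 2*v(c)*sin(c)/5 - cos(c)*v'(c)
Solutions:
 v(c) = C1/cos(c)^(2/5)


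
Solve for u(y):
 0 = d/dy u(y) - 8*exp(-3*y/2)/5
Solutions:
 u(y) = C1 - 16*exp(-3*y/2)/15


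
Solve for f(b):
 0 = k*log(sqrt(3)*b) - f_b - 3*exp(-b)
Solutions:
 f(b) = C1 + b*k*log(b) + b*k*(-1 + log(3)/2) + 3*exp(-b)


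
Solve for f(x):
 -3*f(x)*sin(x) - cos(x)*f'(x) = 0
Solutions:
 f(x) = C1*cos(x)^3


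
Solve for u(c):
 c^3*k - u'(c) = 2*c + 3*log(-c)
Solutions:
 u(c) = C1 + c^4*k/4 - c^2 - 3*c*log(-c) + 3*c


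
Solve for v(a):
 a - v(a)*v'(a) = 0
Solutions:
 v(a) = -sqrt(C1 + a^2)
 v(a) = sqrt(C1 + a^2)


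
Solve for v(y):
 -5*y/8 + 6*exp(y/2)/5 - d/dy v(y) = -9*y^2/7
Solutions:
 v(y) = C1 + 3*y^3/7 - 5*y^2/16 + 12*exp(y/2)/5


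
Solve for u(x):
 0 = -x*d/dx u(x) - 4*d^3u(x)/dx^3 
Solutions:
 u(x) = C1 + Integral(C2*airyai(-2^(1/3)*x/2) + C3*airybi(-2^(1/3)*x/2), x)


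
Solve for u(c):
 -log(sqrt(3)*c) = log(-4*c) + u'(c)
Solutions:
 u(c) = C1 - 2*c*log(c) + c*(-2*log(2) - log(3)/2 + 2 - I*pi)


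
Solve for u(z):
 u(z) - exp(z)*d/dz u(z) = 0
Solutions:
 u(z) = C1*exp(-exp(-z))


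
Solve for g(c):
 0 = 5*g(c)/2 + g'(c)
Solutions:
 g(c) = C1*exp(-5*c/2)


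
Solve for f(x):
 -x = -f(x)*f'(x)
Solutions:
 f(x) = -sqrt(C1 + x^2)
 f(x) = sqrt(C1 + x^2)


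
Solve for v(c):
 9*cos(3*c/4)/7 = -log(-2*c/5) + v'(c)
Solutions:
 v(c) = C1 + c*log(-c) - c*log(5) - c + c*log(2) + 12*sin(3*c/4)/7


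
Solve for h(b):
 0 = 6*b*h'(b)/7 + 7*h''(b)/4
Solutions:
 h(b) = C1 + C2*erf(2*sqrt(3)*b/7)


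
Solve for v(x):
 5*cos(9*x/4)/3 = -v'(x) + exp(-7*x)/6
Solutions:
 v(x) = C1 - 20*sin(9*x/4)/27 - exp(-7*x)/42


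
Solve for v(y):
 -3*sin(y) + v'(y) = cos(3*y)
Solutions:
 v(y) = C1 + sin(3*y)/3 - 3*cos(y)


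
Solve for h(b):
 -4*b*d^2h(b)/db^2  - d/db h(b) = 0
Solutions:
 h(b) = C1 + C2*b^(3/4)


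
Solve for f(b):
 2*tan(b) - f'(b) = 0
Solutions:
 f(b) = C1 - 2*log(cos(b))


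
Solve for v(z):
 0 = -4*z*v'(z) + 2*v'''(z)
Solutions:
 v(z) = C1 + Integral(C2*airyai(2^(1/3)*z) + C3*airybi(2^(1/3)*z), z)


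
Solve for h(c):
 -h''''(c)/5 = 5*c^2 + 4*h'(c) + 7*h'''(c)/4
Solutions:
 h(c) = C1 + C2*exp(c*(-70 + 245*5^(2/3)/(48*sqrt(30909) + 12031)^(1/3) + 5^(1/3)*(48*sqrt(30909) + 12031)^(1/3))/24)*sin(sqrt(3)*5^(1/3)*c*(-(48*sqrt(30909) + 12031)^(1/3) + 245*5^(1/3)/(48*sqrt(30909) + 12031)^(1/3))/24) + C3*exp(c*(-70 + 245*5^(2/3)/(48*sqrt(30909) + 12031)^(1/3) + 5^(1/3)*(48*sqrt(30909) + 12031)^(1/3))/24)*cos(sqrt(3)*5^(1/3)*c*(-(48*sqrt(30909) + 12031)^(1/3) + 245*5^(1/3)/(48*sqrt(30909) + 12031)^(1/3))/24) + C4*exp(-c*(245*5^(2/3)/(48*sqrt(30909) + 12031)^(1/3) + 35 + 5^(1/3)*(48*sqrt(30909) + 12031)^(1/3))/12) - 5*c^3/12 + 35*c/32


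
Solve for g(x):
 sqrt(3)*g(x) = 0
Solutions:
 g(x) = 0


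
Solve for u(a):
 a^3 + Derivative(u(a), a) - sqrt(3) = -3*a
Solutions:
 u(a) = C1 - a^4/4 - 3*a^2/2 + sqrt(3)*a


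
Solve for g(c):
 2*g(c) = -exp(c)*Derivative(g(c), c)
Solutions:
 g(c) = C1*exp(2*exp(-c))


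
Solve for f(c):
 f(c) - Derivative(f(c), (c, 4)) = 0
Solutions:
 f(c) = C1*exp(-c) + C2*exp(c) + C3*sin(c) + C4*cos(c)


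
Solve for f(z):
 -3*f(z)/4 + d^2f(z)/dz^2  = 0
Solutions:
 f(z) = C1*exp(-sqrt(3)*z/2) + C2*exp(sqrt(3)*z/2)


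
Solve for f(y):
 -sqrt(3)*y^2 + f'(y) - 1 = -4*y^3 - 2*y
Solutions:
 f(y) = C1 - y^4 + sqrt(3)*y^3/3 - y^2 + y


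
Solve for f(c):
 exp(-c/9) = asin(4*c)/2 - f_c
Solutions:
 f(c) = C1 + c*asin(4*c)/2 + sqrt(1 - 16*c^2)/8 + 9*exp(-c/9)


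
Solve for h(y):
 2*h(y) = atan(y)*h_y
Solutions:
 h(y) = C1*exp(2*Integral(1/atan(y), y))


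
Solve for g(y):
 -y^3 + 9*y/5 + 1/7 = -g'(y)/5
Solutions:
 g(y) = C1 + 5*y^4/4 - 9*y^2/2 - 5*y/7


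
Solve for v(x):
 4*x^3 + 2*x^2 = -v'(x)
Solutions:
 v(x) = C1 - x^4 - 2*x^3/3


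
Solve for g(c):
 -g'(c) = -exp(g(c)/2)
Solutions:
 g(c) = 2*log(-1/(C1 + c)) + 2*log(2)


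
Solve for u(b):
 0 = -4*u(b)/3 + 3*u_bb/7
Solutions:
 u(b) = C1*exp(-2*sqrt(7)*b/3) + C2*exp(2*sqrt(7)*b/3)


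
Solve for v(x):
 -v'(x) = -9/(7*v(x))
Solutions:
 v(x) = -sqrt(C1 + 126*x)/7
 v(x) = sqrt(C1 + 126*x)/7


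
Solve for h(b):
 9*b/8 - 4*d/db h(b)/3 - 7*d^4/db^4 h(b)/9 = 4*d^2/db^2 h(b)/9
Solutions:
 h(b) = C1 + C2*exp(-42^(1/3)*b*(-(189 + sqrt(36057))^(1/3) + 2*42^(1/3)/(189 + sqrt(36057))^(1/3))/42)*sin(14^(1/3)*3^(1/6)*b*(6*14^(1/3)/(189 + sqrt(36057))^(1/3) + 3^(2/3)*(189 + sqrt(36057))^(1/3))/42) + C3*exp(-42^(1/3)*b*(-(189 + sqrt(36057))^(1/3) + 2*42^(1/3)/(189 + sqrt(36057))^(1/3))/42)*cos(14^(1/3)*3^(1/6)*b*(6*14^(1/3)/(189 + sqrt(36057))^(1/3) + 3^(2/3)*(189 + sqrt(36057))^(1/3))/42) + C4*exp(42^(1/3)*b*(-(189 + sqrt(36057))^(1/3) + 2*42^(1/3)/(189 + sqrt(36057))^(1/3))/21) + 27*b^2/64 - 9*b/32


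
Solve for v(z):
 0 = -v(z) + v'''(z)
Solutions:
 v(z) = C3*exp(z) + (C1*sin(sqrt(3)*z/2) + C2*cos(sqrt(3)*z/2))*exp(-z/2)


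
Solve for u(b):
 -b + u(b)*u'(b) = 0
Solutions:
 u(b) = -sqrt(C1 + b^2)
 u(b) = sqrt(C1 + b^2)


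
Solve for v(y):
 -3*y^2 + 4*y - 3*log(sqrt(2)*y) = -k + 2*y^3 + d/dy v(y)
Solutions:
 v(y) = C1 + k*y - y^4/2 - y^3 + 2*y^2 - 3*y*log(y) - 3*y*log(2)/2 + 3*y


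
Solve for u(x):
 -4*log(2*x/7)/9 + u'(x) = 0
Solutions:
 u(x) = C1 + 4*x*log(x)/9 - 4*x*log(7)/9 - 4*x/9 + 4*x*log(2)/9


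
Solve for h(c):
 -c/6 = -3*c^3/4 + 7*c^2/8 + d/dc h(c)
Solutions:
 h(c) = C1 + 3*c^4/16 - 7*c^3/24 - c^2/12


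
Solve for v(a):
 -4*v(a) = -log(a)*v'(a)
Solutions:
 v(a) = C1*exp(4*li(a))


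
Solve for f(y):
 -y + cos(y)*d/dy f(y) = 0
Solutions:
 f(y) = C1 + Integral(y/cos(y), y)


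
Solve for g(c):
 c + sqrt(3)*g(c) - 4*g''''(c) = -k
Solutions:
 g(c) = C1*exp(-sqrt(2)*3^(1/8)*c/2) + C2*exp(sqrt(2)*3^(1/8)*c/2) + C3*sin(sqrt(2)*3^(1/8)*c/2) + C4*cos(sqrt(2)*3^(1/8)*c/2) - sqrt(3)*c/3 - sqrt(3)*k/3


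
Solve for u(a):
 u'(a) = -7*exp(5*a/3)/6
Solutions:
 u(a) = C1 - 7*exp(5*a/3)/10


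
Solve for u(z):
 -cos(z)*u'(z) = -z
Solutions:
 u(z) = C1 + Integral(z/cos(z), z)


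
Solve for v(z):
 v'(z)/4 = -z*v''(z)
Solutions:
 v(z) = C1 + C2*z^(3/4)


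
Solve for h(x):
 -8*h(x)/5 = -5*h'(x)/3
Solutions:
 h(x) = C1*exp(24*x/25)


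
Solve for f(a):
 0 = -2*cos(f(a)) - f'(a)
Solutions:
 f(a) = pi - asin((C1 + exp(4*a))/(C1 - exp(4*a)))
 f(a) = asin((C1 + exp(4*a))/(C1 - exp(4*a)))


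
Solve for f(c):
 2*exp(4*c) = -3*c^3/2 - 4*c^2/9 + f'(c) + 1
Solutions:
 f(c) = C1 + 3*c^4/8 + 4*c^3/27 - c + exp(4*c)/2


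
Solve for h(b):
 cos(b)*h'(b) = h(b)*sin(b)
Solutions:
 h(b) = C1/cos(b)


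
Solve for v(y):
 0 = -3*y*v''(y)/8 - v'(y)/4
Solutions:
 v(y) = C1 + C2*y^(1/3)


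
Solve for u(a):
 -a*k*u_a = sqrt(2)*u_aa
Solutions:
 u(a) = Piecewise((-2^(3/4)*sqrt(pi)*C1*erf(2^(1/4)*a*sqrt(k)/2)/(2*sqrt(k)) - C2, (k > 0) | (k < 0)), (-C1*a - C2, True))


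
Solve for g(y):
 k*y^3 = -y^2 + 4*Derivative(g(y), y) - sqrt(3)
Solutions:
 g(y) = C1 + k*y^4/16 + y^3/12 + sqrt(3)*y/4


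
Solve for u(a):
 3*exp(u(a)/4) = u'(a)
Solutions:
 u(a) = 4*log(-1/(C1 + 3*a)) + 8*log(2)


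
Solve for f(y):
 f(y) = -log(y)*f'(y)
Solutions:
 f(y) = C1*exp(-li(y))


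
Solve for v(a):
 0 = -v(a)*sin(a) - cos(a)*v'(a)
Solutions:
 v(a) = C1*cos(a)


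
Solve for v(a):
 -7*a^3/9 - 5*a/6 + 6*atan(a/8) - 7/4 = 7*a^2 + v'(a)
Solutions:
 v(a) = C1 - 7*a^4/36 - 7*a^3/3 - 5*a^2/12 + 6*a*atan(a/8) - 7*a/4 - 24*log(a^2 + 64)


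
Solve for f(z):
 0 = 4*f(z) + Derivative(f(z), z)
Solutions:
 f(z) = C1*exp(-4*z)


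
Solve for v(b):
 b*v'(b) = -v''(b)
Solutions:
 v(b) = C1 + C2*erf(sqrt(2)*b/2)


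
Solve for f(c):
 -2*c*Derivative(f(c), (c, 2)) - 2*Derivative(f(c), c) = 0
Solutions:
 f(c) = C1 + C2*log(c)


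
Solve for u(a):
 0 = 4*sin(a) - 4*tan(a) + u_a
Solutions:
 u(a) = C1 - 4*log(cos(a)) + 4*cos(a)


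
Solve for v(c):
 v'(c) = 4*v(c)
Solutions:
 v(c) = C1*exp(4*c)


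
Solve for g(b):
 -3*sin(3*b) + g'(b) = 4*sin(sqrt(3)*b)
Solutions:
 g(b) = C1 - cos(3*b) - 4*sqrt(3)*cos(sqrt(3)*b)/3


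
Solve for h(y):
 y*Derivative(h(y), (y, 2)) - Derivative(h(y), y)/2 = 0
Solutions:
 h(y) = C1 + C2*y^(3/2)


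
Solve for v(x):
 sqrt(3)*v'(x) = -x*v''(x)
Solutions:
 v(x) = C1 + C2*x^(1 - sqrt(3))


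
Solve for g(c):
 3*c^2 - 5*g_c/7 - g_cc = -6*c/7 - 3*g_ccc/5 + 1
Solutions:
 g(c) = C1 + C2*exp(5*c*(7 - sqrt(133))/42) + C3*exp(5*c*(7 + sqrt(133))/42) + 7*c^3/5 - 132*c^2/25 + 511*c/25


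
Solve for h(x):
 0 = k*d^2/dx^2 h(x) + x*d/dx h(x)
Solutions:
 h(x) = C1 + C2*sqrt(k)*erf(sqrt(2)*x*sqrt(1/k)/2)


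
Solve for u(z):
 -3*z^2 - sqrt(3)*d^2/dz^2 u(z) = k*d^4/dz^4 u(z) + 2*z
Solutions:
 u(z) = C1 + C2*z + C3*exp(-3^(1/4)*z*sqrt(-1/k)) + C4*exp(3^(1/4)*z*sqrt(-1/k)) + k*z^2 - sqrt(3)*z^4/12 - sqrt(3)*z^3/9


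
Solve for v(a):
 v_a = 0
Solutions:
 v(a) = C1


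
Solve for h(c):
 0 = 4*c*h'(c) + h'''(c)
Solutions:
 h(c) = C1 + Integral(C2*airyai(-2^(2/3)*c) + C3*airybi(-2^(2/3)*c), c)


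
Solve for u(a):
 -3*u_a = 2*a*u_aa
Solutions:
 u(a) = C1 + C2/sqrt(a)


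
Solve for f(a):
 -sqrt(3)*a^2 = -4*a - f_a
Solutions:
 f(a) = C1 + sqrt(3)*a^3/3 - 2*a^2


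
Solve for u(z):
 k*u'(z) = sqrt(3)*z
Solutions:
 u(z) = C1 + sqrt(3)*z^2/(2*k)


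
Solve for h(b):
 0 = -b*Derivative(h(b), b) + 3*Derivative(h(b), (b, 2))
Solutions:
 h(b) = C1 + C2*erfi(sqrt(6)*b/6)


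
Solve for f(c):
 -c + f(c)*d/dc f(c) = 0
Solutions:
 f(c) = -sqrt(C1 + c^2)
 f(c) = sqrt(C1 + c^2)


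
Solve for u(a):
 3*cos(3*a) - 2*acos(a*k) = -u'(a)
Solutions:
 u(a) = C1 + 2*Piecewise((a*acos(a*k) - sqrt(-a^2*k^2 + 1)/k, Ne(k, 0)), (pi*a/2, True)) - sin(3*a)


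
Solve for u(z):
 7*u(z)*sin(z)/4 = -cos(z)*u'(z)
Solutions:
 u(z) = C1*cos(z)^(7/4)


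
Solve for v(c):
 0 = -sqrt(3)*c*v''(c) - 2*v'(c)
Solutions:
 v(c) = C1 + C2*c^(1 - 2*sqrt(3)/3)


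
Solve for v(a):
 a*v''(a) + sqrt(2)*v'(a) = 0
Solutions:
 v(a) = C1 + C2*a^(1 - sqrt(2))


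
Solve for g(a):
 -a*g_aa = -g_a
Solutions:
 g(a) = C1 + C2*a^2


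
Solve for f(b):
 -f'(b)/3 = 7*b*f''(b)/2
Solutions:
 f(b) = C1 + C2*b^(19/21)


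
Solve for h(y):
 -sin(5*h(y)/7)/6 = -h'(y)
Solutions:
 -y/6 + 7*log(cos(5*h(y)/7) - 1)/10 - 7*log(cos(5*h(y)/7) + 1)/10 = C1


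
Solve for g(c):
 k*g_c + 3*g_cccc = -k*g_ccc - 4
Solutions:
 g(c) = C1 + C2*exp(-c*(2*2^(1/3)*k^2/(2*k^3 + 243*k + sqrt(k^2*(-4*k^4 + (2*k^2 + 243)^2)))^(1/3) + 2*k + 2^(2/3)*(2*k^3 + 243*k + sqrt(k^2*(-4*k^4 + (2*k^2 + 243)^2)))^(1/3))/18) + C3*exp(c*(-8*2^(1/3)*k^2/((-1 + sqrt(3)*I)*(2*k^3 + 243*k + sqrt(k^2*(-4*k^4 + (2*k^2 + 243)^2)))^(1/3)) - 4*k + 2^(2/3)*(2*k^3 + 243*k + sqrt(k^2*(-4*k^4 + (2*k^2 + 243)^2)))^(1/3) - 2^(2/3)*sqrt(3)*I*(2*k^3 + 243*k + sqrt(k^2*(-4*k^4 + (2*k^2 + 243)^2)))^(1/3))/36) + C4*exp(c*(8*2^(1/3)*k^2/((1 + sqrt(3)*I)*(2*k^3 + 243*k + sqrt(k^2*(-4*k^4 + (2*k^2 + 243)^2)))^(1/3)) - 4*k + 2^(2/3)*(2*k^3 + 243*k + sqrt(k^2*(-4*k^4 + (2*k^2 + 243)^2)))^(1/3) + 2^(2/3)*sqrt(3)*I*(2*k^3 + 243*k + sqrt(k^2*(-4*k^4 + (2*k^2 + 243)^2)))^(1/3))/36) - 4*c/k


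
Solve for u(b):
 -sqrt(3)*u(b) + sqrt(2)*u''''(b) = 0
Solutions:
 u(b) = C1*exp(-2^(7/8)*3^(1/8)*b/2) + C2*exp(2^(7/8)*3^(1/8)*b/2) + C3*sin(2^(7/8)*3^(1/8)*b/2) + C4*cos(2^(7/8)*3^(1/8)*b/2)


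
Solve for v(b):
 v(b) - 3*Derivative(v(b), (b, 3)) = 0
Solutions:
 v(b) = C3*exp(3^(2/3)*b/3) + (C1*sin(3^(1/6)*b/2) + C2*cos(3^(1/6)*b/2))*exp(-3^(2/3)*b/6)


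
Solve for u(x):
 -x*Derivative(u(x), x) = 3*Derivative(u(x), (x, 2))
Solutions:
 u(x) = C1 + C2*erf(sqrt(6)*x/6)


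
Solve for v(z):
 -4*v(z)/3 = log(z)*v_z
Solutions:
 v(z) = C1*exp(-4*li(z)/3)


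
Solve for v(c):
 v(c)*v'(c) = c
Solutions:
 v(c) = -sqrt(C1 + c^2)
 v(c) = sqrt(C1 + c^2)


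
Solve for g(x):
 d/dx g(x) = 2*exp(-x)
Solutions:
 g(x) = C1 - 2*exp(-x)


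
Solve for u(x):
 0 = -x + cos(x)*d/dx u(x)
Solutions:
 u(x) = C1 + Integral(x/cos(x), x)


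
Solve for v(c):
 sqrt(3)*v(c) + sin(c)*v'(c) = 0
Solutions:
 v(c) = C1*(cos(c) + 1)^(sqrt(3)/2)/(cos(c) - 1)^(sqrt(3)/2)


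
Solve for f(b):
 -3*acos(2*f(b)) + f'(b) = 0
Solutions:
 Integral(1/acos(2*_y), (_y, f(b))) = C1 + 3*b


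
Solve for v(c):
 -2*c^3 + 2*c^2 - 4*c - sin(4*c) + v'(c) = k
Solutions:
 v(c) = C1 + c^4/2 - 2*c^3/3 + 2*c^2 + c*k - cos(4*c)/4


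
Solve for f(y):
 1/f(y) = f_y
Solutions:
 f(y) = -sqrt(C1 + 2*y)
 f(y) = sqrt(C1 + 2*y)


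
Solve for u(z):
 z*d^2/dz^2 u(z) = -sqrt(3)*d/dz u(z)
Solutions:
 u(z) = C1 + C2*z^(1 - sqrt(3))


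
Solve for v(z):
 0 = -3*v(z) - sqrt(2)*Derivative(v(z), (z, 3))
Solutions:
 v(z) = C3*exp(-2^(5/6)*3^(1/3)*z/2) + (C1*sin(6^(5/6)*z/4) + C2*cos(6^(5/6)*z/4))*exp(2^(5/6)*3^(1/3)*z/4)


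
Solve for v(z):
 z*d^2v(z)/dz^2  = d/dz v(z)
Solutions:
 v(z) = C1 + C2*z^2


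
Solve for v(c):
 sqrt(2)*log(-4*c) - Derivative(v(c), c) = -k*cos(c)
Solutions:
 v(c) = C1 + sqrt(2)*c*(log(-c) - 1) + 2*sqrt(2)*c*log(2) + k*sin(c)


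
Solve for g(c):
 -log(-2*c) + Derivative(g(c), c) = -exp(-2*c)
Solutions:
 g(c) = C1 + c*log(-c) + c*(-1 + log(2)) + exp(-2*c)/2


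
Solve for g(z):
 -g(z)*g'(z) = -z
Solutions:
 g(z) = -sqrt(C1 + z^2)
 g(z) = sqrt(C1 + z^2)


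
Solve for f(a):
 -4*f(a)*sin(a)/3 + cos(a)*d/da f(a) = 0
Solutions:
 f(a) = C1/cos(a)^(4/3)


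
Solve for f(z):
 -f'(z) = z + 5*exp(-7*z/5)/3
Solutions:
 f(z) = C1 - z^2/2 + 25*exp(-7*z/5)/21


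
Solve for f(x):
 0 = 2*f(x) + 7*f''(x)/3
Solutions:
 f(x) = C1*sin(sqrt(42)*x/7) + C2*cos(sqrt(42)*x/7)


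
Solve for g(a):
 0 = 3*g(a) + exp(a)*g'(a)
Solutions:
 g(a) = C1*exp(3*exp(-a))


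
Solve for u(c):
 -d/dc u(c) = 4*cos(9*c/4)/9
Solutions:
 u(c) = C1 - 16*sin(9*c/4)/81


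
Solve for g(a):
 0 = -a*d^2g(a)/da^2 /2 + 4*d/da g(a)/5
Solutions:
 g(a) = C1 + C2*a^(13/5)


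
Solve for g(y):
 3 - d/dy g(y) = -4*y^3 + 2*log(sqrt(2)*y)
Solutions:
 g(y) = C1 + y^4 - 2*y*log(y) - y*log(2) + 5*y


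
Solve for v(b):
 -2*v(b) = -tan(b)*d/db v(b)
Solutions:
 v(b) = C1*sin(b)^2


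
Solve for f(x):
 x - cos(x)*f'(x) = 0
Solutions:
 f(x) = C1 + Integral(x/cos(x), x)


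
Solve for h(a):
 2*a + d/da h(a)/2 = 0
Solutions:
 h(a) = C1 - 2*a^2


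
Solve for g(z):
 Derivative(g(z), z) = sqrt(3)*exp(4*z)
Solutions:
 g(z) = C1 + sqrt(3)*exp(4*z)/4


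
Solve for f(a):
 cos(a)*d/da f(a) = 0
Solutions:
 f(a) = C1


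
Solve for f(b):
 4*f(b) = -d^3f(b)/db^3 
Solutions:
 f(b) = C3*exp(-2^(2/3)*b) + (C1*sin(2^(2/3)*sqrt(3)*b/2) + C2*cos(2^(2/3)*sqrt(3)*b/2))*exp(2^(2/3)*b/2)


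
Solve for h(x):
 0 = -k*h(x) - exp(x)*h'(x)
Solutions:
 h(x) = C1*exp(k*exp(-x))


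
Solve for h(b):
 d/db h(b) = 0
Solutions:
 h(b) = C1


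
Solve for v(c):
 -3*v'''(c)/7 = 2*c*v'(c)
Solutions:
 v(c) = C1 + Integral(C2*airyai(-14^(1/3)*3^(2/3)*c/3) + C3*airybi(-14^(1/3)*3^(2/3)*c/3), c)


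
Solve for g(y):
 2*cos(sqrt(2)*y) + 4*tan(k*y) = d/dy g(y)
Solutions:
 g(y) = C1 + 4*Piecewise((-log(cos(k*y))/k, Ne(k, 0)), (0, True)) + sqrt(2)*sin(sqrt(2)*y)


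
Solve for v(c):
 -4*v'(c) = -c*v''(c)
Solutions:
 v(c) = C1 + C2*c^5


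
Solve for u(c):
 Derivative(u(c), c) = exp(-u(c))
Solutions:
 u(c) = log(C1 + c)


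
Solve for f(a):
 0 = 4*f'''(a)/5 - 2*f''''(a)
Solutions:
 f(a) = C1 + C2*a + C3*a^2 + C4*exp(2*a/5)


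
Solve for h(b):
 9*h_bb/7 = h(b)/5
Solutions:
 h(b) = C1*exp(-sqrt(35)*b/15) + C2*exp(sqrt(35)*b/15)


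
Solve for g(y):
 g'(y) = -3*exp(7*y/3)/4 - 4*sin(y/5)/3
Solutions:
 g(y) = C1 - 9*exp(7*y/3)/28 + 20*cos(y/5)/3


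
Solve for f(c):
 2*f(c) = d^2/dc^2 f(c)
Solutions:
 f(c) = C1*exp(-sqrt(2)*c) + C2*exp(sqrt(2)*c)


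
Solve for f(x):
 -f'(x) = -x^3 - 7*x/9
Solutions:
 f(x) = C1 + x^4/4 + 7*x^2/18


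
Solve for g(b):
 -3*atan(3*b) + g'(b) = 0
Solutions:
 g(b) = C1 + 3*b*atan(3*b) - log(9*b^2 + 1)/2


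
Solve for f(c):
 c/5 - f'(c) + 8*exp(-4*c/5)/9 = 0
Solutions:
 f(c) = C1 + c^2/10 - 10*exp(-4*c/5)/9


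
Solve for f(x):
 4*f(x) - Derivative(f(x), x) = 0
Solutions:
 f(x) = C1*exp(4*x)


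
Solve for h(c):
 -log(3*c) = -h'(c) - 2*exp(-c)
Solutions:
 h(c) = C1 + c*log(c) + c*(-1 + log(3)) + 2*exp(-c)


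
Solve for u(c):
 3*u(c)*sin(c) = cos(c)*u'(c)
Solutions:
 u(c) = C1/cos(c)^3


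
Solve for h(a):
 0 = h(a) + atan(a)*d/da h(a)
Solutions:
 h(a) = C1*exp(-Integral(1/atan(a), a))


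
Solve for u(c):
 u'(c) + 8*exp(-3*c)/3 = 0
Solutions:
 u(c) = C1 + 8*exp(-3*c)/9


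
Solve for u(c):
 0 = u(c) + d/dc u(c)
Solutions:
 u(c) = C1*exp(-c)


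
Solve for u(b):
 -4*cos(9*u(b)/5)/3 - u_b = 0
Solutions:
 4*b/3 - 5*log(sin(9*u(b)/5) - 1)/18 + 5*log(sin(9*u(b)/5) + 1)/18 = C1


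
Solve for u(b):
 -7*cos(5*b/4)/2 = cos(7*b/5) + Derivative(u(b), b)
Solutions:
 u(b) = C1 - 14*sin(5*b/4)/5 - 5*sin(7*b/5)/7


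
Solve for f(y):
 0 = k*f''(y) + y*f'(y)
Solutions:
 f(y) = C1 + C2*sqrt(k)*erf(sqrt(2)*y*sqrt(1/k)/2)


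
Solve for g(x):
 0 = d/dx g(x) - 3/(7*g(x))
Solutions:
 g(x) = -sqrt(C1 + 42*x)/7
 g(x) = sqrt(C1 + 42*x)/7


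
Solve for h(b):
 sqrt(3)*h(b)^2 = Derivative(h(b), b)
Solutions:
 h(b) = -1/(C1 + sqrt(3)*b)


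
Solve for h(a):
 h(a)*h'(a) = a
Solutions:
 h(a) = -sqrt(C1 + a^2)
 h(a) = sqrt(C1 + a^2)


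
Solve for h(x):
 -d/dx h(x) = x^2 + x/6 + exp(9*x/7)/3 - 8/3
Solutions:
 h(x) = C1 - x^3/3 - x^2/12 + 8*x/3 - 7*exp(9*x/7)/27


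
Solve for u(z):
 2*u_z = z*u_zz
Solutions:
 u(z) = C1 + C2*z^3


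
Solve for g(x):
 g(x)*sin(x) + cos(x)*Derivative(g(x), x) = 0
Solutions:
 g(x) = C1*cos(x)


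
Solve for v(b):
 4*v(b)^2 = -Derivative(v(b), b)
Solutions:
 v(b) = 1/(C1 + 4*b)


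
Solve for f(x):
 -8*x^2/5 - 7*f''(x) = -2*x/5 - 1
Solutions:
 f(x) = C1 + C2*x - 2*x^4/105 + x^3/105 + x^2/14


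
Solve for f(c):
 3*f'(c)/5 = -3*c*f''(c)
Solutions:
 f(c) = C1 + C2*c^(4/5)


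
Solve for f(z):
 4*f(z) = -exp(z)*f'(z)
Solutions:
 f(z) = C1*exp(4*exp(-z))


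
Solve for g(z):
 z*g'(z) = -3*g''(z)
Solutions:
 g(z) = C1 + C2*erf(sqrt(6)*z/6)


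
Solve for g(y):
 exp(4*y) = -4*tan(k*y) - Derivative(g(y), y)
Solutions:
 g(y) = C1 - 4*Piecewise((-log(cos(k*y))/k, Ne(k, 0)), (0, True)) - exp(4*y)/4


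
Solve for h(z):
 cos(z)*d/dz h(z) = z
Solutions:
 h(z) = C1 + Integral(z/cos(z), z)


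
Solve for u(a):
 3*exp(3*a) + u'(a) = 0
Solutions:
 u(a) = C1 - exp(3*a)


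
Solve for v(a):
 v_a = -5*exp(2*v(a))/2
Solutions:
 v(a) = log(-1/(C1 - 5*a))/2
 v(a) = log(-sqrt(1/(C1 + 5*a)))


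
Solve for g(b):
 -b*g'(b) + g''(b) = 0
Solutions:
 g(b) = C1 + C2*erfi(sqrt(2)*b/2)


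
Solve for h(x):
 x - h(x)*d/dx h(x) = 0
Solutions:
 h(x) = -sqrt(C1 + x^2)
 h(x) = sqrt(C1 + x^2)


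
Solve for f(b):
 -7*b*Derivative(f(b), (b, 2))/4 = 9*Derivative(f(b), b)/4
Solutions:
 f(b) = C1 + C2/b^(2/7)


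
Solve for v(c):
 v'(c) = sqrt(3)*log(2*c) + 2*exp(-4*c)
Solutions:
 v(c) = C1 + sqrt(3)*c*log(c) + sqrt(3)*c*(-1 + log(2)) - exp(-4*c)/2


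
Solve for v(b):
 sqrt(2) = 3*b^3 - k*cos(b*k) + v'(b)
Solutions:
 v(b) = C1 - 3*b^4/4 + sqrt(2)*b + sin(b*k)


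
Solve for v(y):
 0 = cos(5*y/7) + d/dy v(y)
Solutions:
 v(y) = C1 - 7*sin(5*y/7)/5


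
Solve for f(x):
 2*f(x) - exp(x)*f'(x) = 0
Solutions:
 f(x) = C1*exp(-2*exp(-x))


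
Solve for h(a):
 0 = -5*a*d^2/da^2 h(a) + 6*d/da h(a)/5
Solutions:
 h(a) = C1 + C2*a^(31/25)


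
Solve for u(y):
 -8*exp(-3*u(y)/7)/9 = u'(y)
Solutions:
 u(y) = 7*log(C1 - 8*y/21)/3
 u(y) = 7*log((-21^(2/3) - 3*3^(1/6)*7^(2/3)*I)*(C1 - 8*y)^(1/3)/42)
 u(y) = 7*log((-21^(2/3) + 3*3^(1/6)*7^(2/3)*I)*(C1 - 8*y)^(1/3)/42)


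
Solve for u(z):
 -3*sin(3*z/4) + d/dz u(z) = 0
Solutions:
 u(z) = C1 - 4*cos(3*z/4)


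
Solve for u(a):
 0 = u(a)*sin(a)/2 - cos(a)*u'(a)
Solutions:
 u(a) = C1/sqrt(cos(a))


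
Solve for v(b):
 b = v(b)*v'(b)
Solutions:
 v(b) = -sqrt(C1 + b^2)
 v(b) = sqrt(C1 + b^2)


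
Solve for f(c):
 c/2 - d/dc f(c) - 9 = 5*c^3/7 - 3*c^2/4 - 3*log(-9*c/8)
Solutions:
 f(c) = C1 - 5*c^4/28 + c^3/4 + c^2/4 + 3*c*log(-c) + 3*c*(-4 - 3*log(2) + 2*log(3))


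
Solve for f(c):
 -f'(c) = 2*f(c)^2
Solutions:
 f(c) = 1/(C1 + 2*c)


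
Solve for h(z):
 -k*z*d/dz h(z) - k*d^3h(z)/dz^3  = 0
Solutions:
 h(z) = C1 + Integral(C2*airyai(-z) + C3*airybi(-z), z)


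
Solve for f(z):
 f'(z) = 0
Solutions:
 f(z) = C1


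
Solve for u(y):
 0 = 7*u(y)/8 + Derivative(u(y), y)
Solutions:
 u(y) = C1*exp(-7*y/8)


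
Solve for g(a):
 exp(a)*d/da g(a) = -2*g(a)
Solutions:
 g(a) = C1*exp(2*exp(-a))


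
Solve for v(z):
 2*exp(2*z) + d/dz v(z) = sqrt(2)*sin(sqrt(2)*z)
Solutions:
 v(z) = C1 - exp(2*z) - cos(sqrt(2)*z)


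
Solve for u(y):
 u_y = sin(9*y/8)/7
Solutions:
 u(y) = C1 - 8*cos(9*y/8)/63


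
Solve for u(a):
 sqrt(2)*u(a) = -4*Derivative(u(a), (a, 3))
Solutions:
 u(a) = C3*exp(-sqrt(2)*a/2) + (C1*sin(sqrt(6)*a/4) + C2*cos(sqrt(6)*a/4))*exp(sqrt(2)*a/4)


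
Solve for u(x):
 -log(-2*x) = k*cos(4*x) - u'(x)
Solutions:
 u(x) = C1 + k*sin(4*x)/4 + x*log(-x) - x + x*log(2)


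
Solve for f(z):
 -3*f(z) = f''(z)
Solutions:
 f(z) = C1*sin(sqrt(3)*z) + C2*cos(sqrt(3)*z)


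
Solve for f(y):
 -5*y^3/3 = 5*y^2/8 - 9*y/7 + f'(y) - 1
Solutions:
 f(y) = C1 - 5*y^4/12 - 5*y^3/24 + 9*y^2/14 + y


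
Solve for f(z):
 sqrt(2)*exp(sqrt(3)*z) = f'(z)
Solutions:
 f(z) = C1 + sqrt(6)*exp(sqrt(3)*z)/3


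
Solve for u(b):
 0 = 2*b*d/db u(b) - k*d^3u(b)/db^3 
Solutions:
 u(b) = C1 + Integral(C2*airyai(2^(1/3)*b*(1/k)^(1/3)) + C3*airybi(2^(1/3)*b*(1/k)^(1/3)), b)


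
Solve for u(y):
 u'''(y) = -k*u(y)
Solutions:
 u(y) = C1*exp(y*(-k)^(1/3)) + C2*exp(y*(-k)^(1/3)*(-1 + sqrt(3)*I)/2) + C3*exp(-y*(-k)^(1/3)*(1 + sqrt(3)*I)/2)


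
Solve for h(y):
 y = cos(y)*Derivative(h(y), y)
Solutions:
 h(y) = C1 + Integral(y/cos(y), y)


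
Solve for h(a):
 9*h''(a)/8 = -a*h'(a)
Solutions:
 h(a) = C1 + C2*erf(2*a/3)


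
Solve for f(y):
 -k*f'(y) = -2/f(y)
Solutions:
 f(y) = -sqrt(C1 + 4*y/k)
 f(y) = sqrt(C1 + 4*y/k)


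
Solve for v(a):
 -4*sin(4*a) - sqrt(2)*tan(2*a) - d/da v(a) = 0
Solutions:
 v(a) = C1 + sqrt(2)*log(cos(2*a))/2 + cos(4*a)


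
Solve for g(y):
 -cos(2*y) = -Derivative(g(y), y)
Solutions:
 g(y) = C1 + sin(2*y)/2


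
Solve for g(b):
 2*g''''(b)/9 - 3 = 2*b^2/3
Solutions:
 g(b) = C1 + C2*b + C3*b^2 + C4*b^3 + b^6/120 + 9*b^4/16


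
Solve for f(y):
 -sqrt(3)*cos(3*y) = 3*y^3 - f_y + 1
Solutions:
 f(y) = C1 + 3*y^4/4 + y + sqrt(3)*sin(3*y)/3


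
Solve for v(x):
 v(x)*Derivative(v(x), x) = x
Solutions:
 v(x) = -sqrt(C1 + x^2)
 v(x) = sqrt(C1 + x^2)


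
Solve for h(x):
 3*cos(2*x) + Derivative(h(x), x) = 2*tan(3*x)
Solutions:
 h(x) = C1 - 2*log(cos(3*x))/3 - 3*sin(2*x)/2


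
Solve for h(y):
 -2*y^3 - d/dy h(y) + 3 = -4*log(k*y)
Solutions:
 h(y) = C1 - y^4/2 + 4*y*log(k*y) - y


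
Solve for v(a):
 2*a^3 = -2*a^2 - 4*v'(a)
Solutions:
 v(a) = C1 - a^4/8 - a^3/6


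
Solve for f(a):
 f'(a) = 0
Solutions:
 f(a) = C1


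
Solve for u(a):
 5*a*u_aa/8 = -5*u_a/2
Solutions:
 u(a) = C1 + C2/a^3


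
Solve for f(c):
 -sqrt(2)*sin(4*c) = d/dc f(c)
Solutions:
 f(c) = C1 + sqrt(2)*cos(4*c)/4


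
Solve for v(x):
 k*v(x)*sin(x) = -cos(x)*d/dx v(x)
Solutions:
 v(x) = C1*exp(k*log(cos(x)))


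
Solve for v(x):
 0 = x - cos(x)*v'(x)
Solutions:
 v(x) = C1 + Integral(x/cos(x), x)


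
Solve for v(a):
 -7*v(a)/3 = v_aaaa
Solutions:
 v(a) = (C1*sin(sqrt(2)*3^(3/4)*7^(1/4)*a/6) + C2*cos(sqrt(2)*3^(3/4)*7^(1/4)*a/6))*exp(-sqrt(2)*3^(3/4)*7^(1/4)*a/6) + (C3*sin(sqrt(2)*3^(3/4)*7^(1/4)*a/6) + C4*cos(sqrt(2)*3^(3/4)*7^(1/4)*a/6))*exp(sqrt(2)*3^(3/4)*7^(1/4)*a/6)


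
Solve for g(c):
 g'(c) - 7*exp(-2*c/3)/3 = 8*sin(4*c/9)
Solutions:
 g(c) = C1 - 18*cos(4*c/9) - 7*exp(-2*c/3)/2


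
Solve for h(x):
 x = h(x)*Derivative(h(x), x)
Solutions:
 h(x) = -sqrt(C1 + x^2)
 h(x) = sqrt(C1 + x^2)


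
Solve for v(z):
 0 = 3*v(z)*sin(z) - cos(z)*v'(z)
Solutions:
 v(z) = C1/cos(z)^3


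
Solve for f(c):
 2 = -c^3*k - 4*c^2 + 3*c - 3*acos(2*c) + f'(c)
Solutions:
 f(c) = C1 + c^4*k/4 + 4*c^3/3 - 3*c^2/2 + 3*c*acos(2*c) + 2*c - 3*sqrt(1 - 4*c^2)/2


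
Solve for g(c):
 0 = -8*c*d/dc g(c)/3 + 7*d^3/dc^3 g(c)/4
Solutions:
 g(c) = C1 + Integral(C2*airyai(2*42^(2/3)*c/21) + C3*airybi(2*42^(2/3)*c/21), c)


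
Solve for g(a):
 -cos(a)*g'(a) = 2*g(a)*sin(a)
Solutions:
 g(a) = C1*cos(a)^2


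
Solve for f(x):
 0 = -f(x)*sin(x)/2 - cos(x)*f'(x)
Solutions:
 f(x) = C1*sqrt(cos(x))


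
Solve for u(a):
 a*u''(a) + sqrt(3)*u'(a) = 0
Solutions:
 u(a) = C1 + C2*a^(1 - sqrt(3))


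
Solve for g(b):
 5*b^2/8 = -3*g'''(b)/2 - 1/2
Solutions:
 g(b) = C1 + C2*b + C3*b^2 - b^5/144 - b^3/18


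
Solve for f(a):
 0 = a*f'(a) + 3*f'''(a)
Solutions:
 f(a) = C1 + Integral(C2*airyai(-3^(2/3)*a/3) + C3*airybi(-3^(2/3)*a/3), a)


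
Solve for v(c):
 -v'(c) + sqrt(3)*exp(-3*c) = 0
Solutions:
 v(c) = C1 - sqrt(3)*exp(-3*c)/3


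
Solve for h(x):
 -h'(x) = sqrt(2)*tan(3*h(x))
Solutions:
 h(x) = -asin(C1*exp(-3*sqrt(2)*x))/3 + pi/3
 h(x) = asin(C1*exp(-3*sqrt(2)*x))/3


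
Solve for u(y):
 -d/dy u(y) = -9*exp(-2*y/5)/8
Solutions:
 u(y) = C1 - 45*exp(-2*y/5)/16


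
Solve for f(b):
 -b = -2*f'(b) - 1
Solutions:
 f(b) = C1 + b^2/4 - b/2


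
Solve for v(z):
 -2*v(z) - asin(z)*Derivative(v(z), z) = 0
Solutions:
 v(z) = C1*exp(-2*Integral(1/asin(z), z))


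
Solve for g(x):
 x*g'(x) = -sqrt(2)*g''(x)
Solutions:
 g(x) = C1 + C2*erf(2^(1/4)*x/2)


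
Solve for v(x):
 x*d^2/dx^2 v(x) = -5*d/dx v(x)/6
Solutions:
 v(x) = C1 + C2*x^(1/6)


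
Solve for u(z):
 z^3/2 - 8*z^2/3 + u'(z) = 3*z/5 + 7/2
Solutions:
 u(z) = C1 - z^4/8 + 8*z^3/9 + 3*z^2/10 + 7*z/2


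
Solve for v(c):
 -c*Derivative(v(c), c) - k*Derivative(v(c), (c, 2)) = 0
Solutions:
 v(c) = C1 + C2*sqrt(k)*erf(sqrt(2)*c*sqrt(1/k)/2)


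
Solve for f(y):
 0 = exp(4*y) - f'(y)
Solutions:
 f(y) = C1 + exp(4*y)/4


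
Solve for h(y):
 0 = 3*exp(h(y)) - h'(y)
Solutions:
 h(y) = log(-1/(C1 + 3*y))


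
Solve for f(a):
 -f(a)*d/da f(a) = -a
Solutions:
 f(a) = -sqrt(C1 + a^2)
 f(a) = sqrt(C1 + a^2)


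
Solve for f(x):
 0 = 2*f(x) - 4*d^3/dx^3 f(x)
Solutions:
 f(x) = C3*exp(2^(2/3)*x/2) + (C1*sin(2^(2/3)*sqrt(3)*x/4) + C2*cos(2^(2/3)*sqrt(3)*x/4))*exp(-2^(2/3)*x/4)


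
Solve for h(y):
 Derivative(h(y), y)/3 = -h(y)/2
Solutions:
 h(y) = C1*exp(-3*y/2)


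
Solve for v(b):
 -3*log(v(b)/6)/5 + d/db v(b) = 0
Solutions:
 5*Integral(1/(-log(_y) + log(6)), (_y, v(b)))/3 = C1 - b
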